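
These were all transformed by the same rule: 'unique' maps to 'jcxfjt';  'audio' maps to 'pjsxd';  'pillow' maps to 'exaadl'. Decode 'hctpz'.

It's a constant shift of +15 (ROT15).
Undoing it on hctpz: h−15=s, c−15=n, t−15=e, p−15=a, z−15=k.

sneak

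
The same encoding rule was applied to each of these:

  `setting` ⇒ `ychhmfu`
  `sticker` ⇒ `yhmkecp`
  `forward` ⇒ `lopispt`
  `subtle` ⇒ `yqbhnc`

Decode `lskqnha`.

s(18)→y(24) and e(4)→c(2) fit y≡9x+18 (mod 26); the inverse of 9 mod 26 is 3. Treating letters as 0–25, the rule is x ↦ 9x + 18 (mod 26).
Reversing it on lskqnha: l(11)→3·(11−18)≡5=f; s(18)→3·(18−18)≡0=a; k(10)→3·(10−18)≡2=c; q(16)→3·(16−18)≡20=u; n(13)→3·(13−18)≡11=l; h(7)→3·(7−18)≡19=t; a(0)→3·(0−18)≡24=y (all mod 26).

faculty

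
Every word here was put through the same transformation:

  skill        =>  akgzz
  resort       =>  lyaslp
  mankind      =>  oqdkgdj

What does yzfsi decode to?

elbow

s(18)→a(0) and k(10)→k(10) fit y≡15x+16 (mod 26); the inverse of 15 mod 26 is 7. Treating letters as 0–25, the rule is x ↦ 15x + 16 (mod 26).
Reversing it on yzfsi: y(24)→7·(24−16)≡4=e; z(25)→7·(25−16)≡11=l; f(5)→7·(5−16)≡1=b; s(18)→7·(18−16)≡14=o; i(8)→7·(8−16)≡22=w (all mod 26).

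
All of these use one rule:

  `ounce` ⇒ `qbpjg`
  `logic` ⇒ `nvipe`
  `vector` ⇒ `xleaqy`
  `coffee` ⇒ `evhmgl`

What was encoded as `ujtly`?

Shifts by position in ounce: pos 0: o→q (+2), pos 1: u→b (+7), pos 2: n→p (+2), pos 3: c→j (+7) — repeating every 2. It's a Vigenère-style cipher with numeric key [2,7]: position i shifts by key[i mod 2].
Decoding ujtly: u−2=s, j−7=c, t−2=r, l−7=e, y−2=w.

screw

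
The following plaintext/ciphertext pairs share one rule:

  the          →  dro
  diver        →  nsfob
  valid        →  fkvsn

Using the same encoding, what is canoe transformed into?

mkxyo

Compare letters: t→d is +10, h→r is +10, e→o is +10 — a constant shift. Each letter is shifted forward by 10 in the alphabet (a Caesar shift of +10).
For canoe: c+10=m, a+10=k, n+10=x, o+10=y, e+10=o.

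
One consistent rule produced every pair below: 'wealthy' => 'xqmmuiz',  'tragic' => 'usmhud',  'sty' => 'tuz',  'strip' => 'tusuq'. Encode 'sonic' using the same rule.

taoud

The shift depends on letter class: consonant w→x is +1, but vowel e→q is +12. Vowels shift forward by 12 and consonants shift forward by 1.
For sonic: s(cons)+1=t, o(vowel)+12=a, n(cons)+1=o, i(vowel)+12=u, c(cons)+1=d.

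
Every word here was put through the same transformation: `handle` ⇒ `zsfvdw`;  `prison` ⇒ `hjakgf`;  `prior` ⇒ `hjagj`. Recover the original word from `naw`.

vie

Compare letters: h→z is +18, a→s is +18, n→f is +18 — a constant shift. This is a Caesar cipher with shift 18.
Undoing it on naw: n−18=v, a−18=i, w−18=e.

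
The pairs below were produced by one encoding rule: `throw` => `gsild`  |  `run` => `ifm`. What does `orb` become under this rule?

liy

Each pair mirrors across the alphabet (t↔g, h↔s, r↔i): positions sum to 25. This is the alphabet-reversal cipher (Atbash): a becomes z, b becomes y, etc.
For orb: o↔l, r↔i, b↔y.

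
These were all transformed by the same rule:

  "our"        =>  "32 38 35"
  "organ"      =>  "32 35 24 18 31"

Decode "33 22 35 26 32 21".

period

o is letter #15 and maps to 32: an offset of 17. The number is (letter's place in the alphabet, a=1) + 17.
Undoing it on 33 22 35 26 32 21: 33→(33−17)÷1=16=p, 22→(22−17)÷1=5=e, 35→(35−17)÷1=18=r, 26→(26−17)÷1=9=i, 32→(32−17)÷1=15=o, 21→(21−17)÷1=4=d.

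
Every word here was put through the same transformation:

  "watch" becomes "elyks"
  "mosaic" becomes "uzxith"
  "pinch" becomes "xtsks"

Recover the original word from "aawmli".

spread

The shifts repeat in a cycle of length 3: positions 0,1,… shift by +8, +11, +5, then the pattern repeats.
Undoing it on aawmli: a−8=s, a−11=p, w−5=r, m−8=e, l−11=a, i−5=d.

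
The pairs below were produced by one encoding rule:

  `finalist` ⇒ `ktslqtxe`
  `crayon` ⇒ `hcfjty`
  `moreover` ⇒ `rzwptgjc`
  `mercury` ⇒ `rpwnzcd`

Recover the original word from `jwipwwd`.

Shifts by position in finalist: pos 0: f→k (+5), pos 1: i→t (+11), pos 2: n→s (+5), pos 3: a→l (+11) — repeating every 2. A repeating key of period 2 is used — shifts +5, +11 over and over.
Reversing it on jwipwwd: j−5=e, w−11=l, i−5=d, p−11=e, w−5=r, w−11=l, d−5=y.

elderly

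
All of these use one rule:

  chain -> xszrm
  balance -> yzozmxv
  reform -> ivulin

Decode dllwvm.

wooden

Each letter is replaced by its mirror in the alphabet: a↔z, b↔y, c↔x, and so on (the Atbash cipher).
Reversing it on dllwvm: d↔w, l↔o, l↔o, w↔d, v↔e, m↔n.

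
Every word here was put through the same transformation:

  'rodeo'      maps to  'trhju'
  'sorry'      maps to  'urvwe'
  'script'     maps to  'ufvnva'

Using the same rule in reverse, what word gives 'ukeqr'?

In rodeo: r→t is +2, o→r is +3, d→h is +4, e→j is +5 — the shift increases by 1 each position. Each letter shifts forward by (position + 2), i.e. 2, 3, 4, … — the shift grows by one for each successive letter.
Undoing it on ukeqr: u−2=s, k−3=h, e−4=a, q−5=l, r−6=l.

shall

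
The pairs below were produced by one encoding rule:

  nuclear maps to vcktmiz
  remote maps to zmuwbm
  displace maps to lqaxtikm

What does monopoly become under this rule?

uwvwxwtg

This is a Caesar cipher with shift 8.
Applying it to monopoly: m+8=u, o+8=w, n+8=v, o+8=w, p+8=x, o+8=w, l+8=t, y+8=g.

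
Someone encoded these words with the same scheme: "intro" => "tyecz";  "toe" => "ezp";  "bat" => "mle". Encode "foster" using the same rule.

Compare letters: i→t is +11, n→y is +11, t→e is +11 — a constant shift. It's a constant shift of +11 (ROT11).
Applying it to foster: f+11=q, o+11=z, s+11=d, t+11=e, e+11=p, r+11=c.

qzdepc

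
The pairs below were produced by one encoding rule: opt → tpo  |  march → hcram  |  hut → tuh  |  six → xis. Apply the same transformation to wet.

The word is simply reversed.
For wet: reverse → tew.

tew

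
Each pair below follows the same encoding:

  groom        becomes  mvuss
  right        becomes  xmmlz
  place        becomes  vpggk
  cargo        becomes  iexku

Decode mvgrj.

Shifts by position in groom: pos 0: g→m (+6), pos 1: r→v (+4), pos 2: o→u (+6), pos 3: o→s (+4) — repeating every 2. It's a Vigenère-style cipher with numeric key [6,4]: position i shifts by key[i mod 2].
Undoing it on mvgrj: m−6=g, v−4=r, g−6=a, r−4=n, j−6=d.

grand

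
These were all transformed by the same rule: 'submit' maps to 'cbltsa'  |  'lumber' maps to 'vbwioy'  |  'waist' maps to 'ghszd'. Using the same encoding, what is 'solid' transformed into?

Shifts by position in submit: pos 0: s→c (+10), pos 1: u→b (+7), pos 2: b→l (+10), pos 3: m→t (+7) — repeating every 2. A repeating key of period 2 is used — shifts +10, +7 over and over.
On solid: s+10=c, o+7=v, l+10=v, i+7=p, d+10=n.

cvvpn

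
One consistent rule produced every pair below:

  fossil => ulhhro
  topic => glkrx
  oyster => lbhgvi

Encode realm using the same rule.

ivzon

Each pair mirrors across the alphabet (f↔u, o↔l, s↔h): positions sum to 25. Each letter is replaced by its mirror in the alphabet: a↔z, b↔y, c↔x, and so on (the Atbash cipher).
On realm: r↔i, e↔v, a↔z, l↔o, m↔n.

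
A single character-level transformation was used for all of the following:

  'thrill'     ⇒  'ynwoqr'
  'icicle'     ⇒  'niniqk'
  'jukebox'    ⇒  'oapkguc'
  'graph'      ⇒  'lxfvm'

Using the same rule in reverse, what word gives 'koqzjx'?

Shifts by position in thrill: pos 0: t→y (+5), pos 1: h→n (+6), pos 2: r→w (+5), pos 3: i→o (+6) — repeating every 2. A repeating key of period 2 is used — shifts +5, +6 over and over.
Decoding koqzjx: k−5=f, o−6=i, q−5=l, z−6=t, j−5=e, x−6=r.

filter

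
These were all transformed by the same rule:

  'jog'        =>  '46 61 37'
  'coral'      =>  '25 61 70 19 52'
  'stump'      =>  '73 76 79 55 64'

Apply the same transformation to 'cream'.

25 70 31 19 55

Each letter becomes 3×(its alphabet position, a=1..z=26) + 16.
Applying it to cream: c=3→25, r=18→70, e=5→31, a=1→19, m=13→55.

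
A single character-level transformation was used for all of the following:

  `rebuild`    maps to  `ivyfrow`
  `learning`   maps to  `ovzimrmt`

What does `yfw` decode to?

bud

Each pair mirrors across the alphabet (r↔i, e↔v, b↔y): positions sum to 25. Letters are reflected about the middle of the alphabet (position → 25−position): Atbash.
Undoing it on yfw: y↔b, f↔u, w↔d.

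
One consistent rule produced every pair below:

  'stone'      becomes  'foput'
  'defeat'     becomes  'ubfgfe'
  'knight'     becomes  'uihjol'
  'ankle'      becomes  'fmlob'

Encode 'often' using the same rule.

The word is reversed, then every letter is shifted forward by 1.
For often: reverse → netfo; then shift: n+1=o, e+1=f, t+1=u, f+1=g, o+1=p.

ofugp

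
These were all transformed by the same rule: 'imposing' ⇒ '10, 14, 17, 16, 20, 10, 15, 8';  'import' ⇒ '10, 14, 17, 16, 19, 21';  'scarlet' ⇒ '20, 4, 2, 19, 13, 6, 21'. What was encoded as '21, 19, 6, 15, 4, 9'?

Each letter is replaced by its alphabet position (a=1..z=26) + 1.
Undoing it on 21, 19, 6, 15, 4, 9: 21→(21−1)÷1=20=t, 19→(19−1)÷1=18=r, 6→(6−1)÷1=5=e, 15→(15−1)÷1=14=n, 4→(4−1)÷1=3=c, 9→(9−1)÷1=8=h.

trench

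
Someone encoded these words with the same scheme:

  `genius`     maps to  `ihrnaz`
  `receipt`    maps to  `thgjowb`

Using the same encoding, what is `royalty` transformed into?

trcfrag

In genius: g→i is +2, e→h is +3, n→r is +4, i→n is +5 — the shift increases by 1 each position. Each letter shifts forward by (position + 2), i.e. 2, 3, 4, … — the shift grows by one for each successive letter.
For royalty: r+2=t, o+3=r, y+4=c, a+5=f, l+6=r, t+7=a, y+8=g.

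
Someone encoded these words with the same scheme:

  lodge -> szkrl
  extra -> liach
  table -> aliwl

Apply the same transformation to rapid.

ylwtk

Shifts by position in lodge: pos 0: l→s (+7), pos 1: o→z (+11), pos 2: d→k (+7), pos 3: g→r (+11) — repeating every 2. A repeating key of period 2 is used — shifts +7, +11 over and over.
On rapid: r+7=y, a+11=l, p+7=w, i+11=t, d+7=k.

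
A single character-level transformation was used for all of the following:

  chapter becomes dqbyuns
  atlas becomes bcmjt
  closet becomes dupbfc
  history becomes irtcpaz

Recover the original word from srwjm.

A repeating key of period 2 is used — shifts +1, +9 over and over.
Reversing it on srwjm: s−1=r, r−9=i, w−1=v, j−9=a, m−1=l.

rival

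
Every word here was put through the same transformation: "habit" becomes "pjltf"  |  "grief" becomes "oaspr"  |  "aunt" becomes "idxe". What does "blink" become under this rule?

Letter i (0-indexed) is shifted by i+8, so successive shifts are 8, 9, 10, ….
On blink: b+8=j, l+9=u, i+10=s, n+11=y, k+12=w.

jusyw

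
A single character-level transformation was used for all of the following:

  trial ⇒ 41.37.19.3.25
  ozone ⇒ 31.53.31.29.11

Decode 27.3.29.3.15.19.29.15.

managing

t(#20)→41 and r(#18)→37: differences scale by 2, so n = 2·pos + 1. Each letter becomes 2×(its alphabet position, a=1..z=26) + 1.
Undoing it on 27.3.29.3.15.19.29.15: 27→(27−1)÷2=13=m, 3→(3−1)÷2=1=a, 29→(29−1)÷2=14=n, 3→(3−1)÷2=1=a, 15→(15−1)÷2=7=g, 19→(19−1)÷2=9=i, 29→(29−1)÷2=14=n, 15→(15−1)÷2=7=g.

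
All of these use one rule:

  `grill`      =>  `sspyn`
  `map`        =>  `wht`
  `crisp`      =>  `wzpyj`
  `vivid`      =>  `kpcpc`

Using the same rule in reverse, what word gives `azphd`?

The output letters match the input read backwards, each shifted +7: grill reversed is llirg. Read the word backwards and shift each letter +7.
Decoding azphd: shift back: a−7=t, z−7=s, p−7=i, h−7=a, d−7=w → tsiaw; then reverse → waist.

waist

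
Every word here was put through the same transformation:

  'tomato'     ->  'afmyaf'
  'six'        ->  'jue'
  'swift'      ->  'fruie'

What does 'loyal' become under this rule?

The output letters match the input read backwards, each shifted +12: tomato reversed is otamot. Read the word backwards and shift each letter +12.
Applying it to loyal: reverse → layol; then shift: l+12=x, a+12=m, y+12=k, o+12=a, l+12=x.

xmkax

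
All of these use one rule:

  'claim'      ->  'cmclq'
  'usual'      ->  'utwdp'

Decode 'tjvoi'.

title

Each letter shifts forward by its position index (0, 1, 2, …) — the shift grows by one for each successive letter.
Undoing it on tjvoi: t−0=t, j−1=i, v−2=t, o−3=l, i−4=e.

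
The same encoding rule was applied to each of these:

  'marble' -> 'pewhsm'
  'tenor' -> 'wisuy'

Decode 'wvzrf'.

truly

Letter i (0-indexed) is shifted by i+3, so successive shifts are 3, 4, 5, ….
Undoing it on wvzrf: w−3=t, v−4=r, z−5=u, r−6=l, f−7=y.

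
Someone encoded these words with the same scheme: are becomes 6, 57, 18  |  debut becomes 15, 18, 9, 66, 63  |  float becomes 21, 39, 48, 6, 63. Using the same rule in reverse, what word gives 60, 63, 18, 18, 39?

steel

a(#1)→6 and r(#18)→57: differences scale by 3, so n = 3·pos + 3. The formula is n = 3×(alphabet index, a=1) + 3.
Reversing it on 60, 63, 18, 18, 39: 60→(60−3)÷3=19=s, 63→(63−3)÷3=20=t, 18→(18−3)÷3=5=e, 18→(18−3)÷3=5=e, 39→(39−3)÷3=12=l.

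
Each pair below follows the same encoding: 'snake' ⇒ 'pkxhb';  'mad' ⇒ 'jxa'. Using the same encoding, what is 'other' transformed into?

lqebo

This is a Caesar cipher with shift 23.
On other: o+23=l, t+23=q, h+23=e, e+23=b, r+23=o.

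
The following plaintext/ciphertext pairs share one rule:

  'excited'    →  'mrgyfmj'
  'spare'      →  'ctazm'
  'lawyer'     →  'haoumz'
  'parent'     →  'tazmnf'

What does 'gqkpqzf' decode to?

comfort

Each letter's alphabet position (a=0..z=25) is mapped through 3·x+0 mod 26 — an affine cipher.
Reversing it on gqkpqzf: g(6)→9·(6−0)≡2=c; q(16)→9·(16−0)≡14=o; k(10)→9·(10−0)≡12=m; p(15)→9·(15−0)≡5=f; q(16)→9·(16−0)≡14=o; z(25)→9·(25−0)≡17=r; f(5)→9·(5−0)≡19=t (all mod 26).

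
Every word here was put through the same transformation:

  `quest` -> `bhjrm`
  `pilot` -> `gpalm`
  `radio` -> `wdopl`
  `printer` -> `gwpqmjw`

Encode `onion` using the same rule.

lqplq

q(16)→b(1) and u(20)→h(7) fit y≡21x+3 (mod 26); the inverse of 21 mod 26 is 5. Treating letters as 0–25, the rule is x ↦ 21x + 3 (mod 26).
For onion: o(14)→21·14+3≡11=l; n(13)→21·13+3≡16=q; i(8)→21·8+3≡15=p; o(14)→21·14+3≡11=l; n(13)→21·13+3≡16=q (all mod 26).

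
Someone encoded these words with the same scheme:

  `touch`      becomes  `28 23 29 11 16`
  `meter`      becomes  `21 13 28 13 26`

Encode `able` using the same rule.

9 10 20 13

t is letter #20 and maps to 28: an offset of 8. Letters become their 1-based position plus 8 (so a→9, b→10, …).
For able: a=1→9, b=2→10, l=12→20, e=5→13.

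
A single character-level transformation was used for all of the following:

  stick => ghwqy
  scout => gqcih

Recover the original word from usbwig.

genius

Compare letters: s→g is +14, t→h is +14, i→w is +14 — a constant shift. Each letter is shifted forward by 14 in the alphabet (a Caesar shift of +14).
Undoing it on usbwig: u−14=g, s−14=e, b−14=n, w−14=i, i−14=u, g−14=s.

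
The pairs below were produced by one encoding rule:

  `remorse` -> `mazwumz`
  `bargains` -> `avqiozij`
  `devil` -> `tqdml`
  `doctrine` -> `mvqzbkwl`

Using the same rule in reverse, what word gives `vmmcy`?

queen

The output letters match the input read backwards, each shifted +8: remorse reversed is esromer. The word is reversed, then every letter is shifted forward by 8.
Decoding vmmcy: shift back: v−8=n, m−8=e, m−8=e, c−8=u, y−8=q → neeuq; then reverse → queen.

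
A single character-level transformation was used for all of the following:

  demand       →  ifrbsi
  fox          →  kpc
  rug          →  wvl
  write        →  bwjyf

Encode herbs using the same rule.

The shift depends on letter class: consonant d→i is +5, but vowel e→f is +1. Vowels shift forward by 1 and consonants shift forward by 5.
For herbs: h(cons)+5=m, e(vowel)+1=f, r(cons)+5=w, b(cons)+5=g, s(cons)+5=x.

mfwgx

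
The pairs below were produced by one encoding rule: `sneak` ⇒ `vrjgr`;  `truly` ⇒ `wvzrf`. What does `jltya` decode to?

In sneak: s→v is +3, n→r is +4, e→j is +5, a→g is +6 — the shift increases by 1 each position. The shift increases by 1 at each position, starting from +3: 3, 4, 5, ….
Undoing it on jltya: j−3=g, l−4=h, t−5=o, y−6=s, a−7=t.

ghost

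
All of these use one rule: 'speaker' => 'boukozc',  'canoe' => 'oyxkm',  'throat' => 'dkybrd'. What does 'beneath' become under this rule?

The output letters match the input read backwards, each shifted +10: speaker reversed is rekaeps. Read the word backwards and shift each letter +10.
Applying it to beneath: reverse → htaeneb; then shift: h+10=r, t+10=d, a+10=k, e+10=o, n+10=x, e+10=o, b+10=l.

rdkoxol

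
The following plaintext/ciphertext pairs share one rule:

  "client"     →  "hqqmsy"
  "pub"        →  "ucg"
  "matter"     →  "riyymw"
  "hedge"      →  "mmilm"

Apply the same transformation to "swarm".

xbiwr

The shift depends on letter class: consonant c→h is +5, but vowel i→q is +8. Two shifts are in play — +8 for a/e/i/o/u, +5 for every other letter.
For swarm: s(cons)+5=x, w(cons)+5=b, a(vowel)+8=i, r(cons)+5=w, m(cons)+5=r.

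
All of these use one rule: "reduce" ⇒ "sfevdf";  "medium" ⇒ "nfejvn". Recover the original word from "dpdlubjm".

Compare letters: r→s is +1, e→f is +1, d→e is +1 — a constant shift. It's a constant shift of +1 (ROT1).
Undoing it on dpdlubjm: d−1=c, p−1=o, d−1=c, l−1=k, u−1=t, b−1=a, j−1=i, m−1=l.

cocktail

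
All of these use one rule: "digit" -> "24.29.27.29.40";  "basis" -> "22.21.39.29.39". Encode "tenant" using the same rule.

The number is (letter's place in the alphabet, a=1) + 20.
For tenant: t=20→40, e=5→25, n=14→34, a=1→21, n=14→34, t=20→40.

40.25.34.21.34.40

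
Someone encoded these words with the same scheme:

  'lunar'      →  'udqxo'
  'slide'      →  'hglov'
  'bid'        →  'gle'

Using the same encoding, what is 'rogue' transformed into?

The output letters match the input read backwards, each shifted +3: lunar reversed is ranul. Two steps: reverse the string, then apply a Caesar shift of +3.
For rogue: reverse → eugor; then shift: e+3=h, u+3=x, g+3=j, o+3=r, r+3=u.

hxjru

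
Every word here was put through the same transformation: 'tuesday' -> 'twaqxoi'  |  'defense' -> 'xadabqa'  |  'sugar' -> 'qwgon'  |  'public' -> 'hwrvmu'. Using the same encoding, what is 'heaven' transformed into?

t(19)→t(19) and u(20)→w(22) fit y≡3x+14 (mod 26); the inverse of 3 mod 26 is 9. Each letter's alphabet position (a=0..z=25) is mapped through 3·x+14 mod 26 — an affine cipher.
On heaven: h(7)→3·7+14≡9=j; e(4)→3·4+14≡0=a; a(0)→3·0+14≡14=o; v(21)→3·21+14≡25=z; e(4)→3·4+14≡0=a; n(13)→3·13+14≡1=b (all mod 26).

jaozab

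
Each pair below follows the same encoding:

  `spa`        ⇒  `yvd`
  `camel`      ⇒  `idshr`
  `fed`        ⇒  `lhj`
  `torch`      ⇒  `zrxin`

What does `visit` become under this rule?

blylz

Two shifts are in play — +3 for a/e/i/o/u, +6 for every other letter.
Applying it to visit: v(cons)+6=b, i(vowel)+3=l, s(cons)+6=y, i(vowel)+3=l, t(cons)+6=z.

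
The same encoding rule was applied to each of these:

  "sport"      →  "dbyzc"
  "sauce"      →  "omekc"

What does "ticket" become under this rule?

doumsd

The output letters match the input read backwards, each shifted +10: sport reversed is trops. The word is reversed, then every letter is shifted forward by 10.
On ticket: reverse → tekcit; then shift: t+10=d, e+10=o, k+10=u, c+10=m, i+10=s, t+10=d.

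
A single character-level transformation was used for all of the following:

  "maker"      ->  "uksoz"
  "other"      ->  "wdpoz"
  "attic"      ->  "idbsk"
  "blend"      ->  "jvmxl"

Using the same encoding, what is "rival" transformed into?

Shifts by position in maker: pos 0: m→u (+8), pos 1: a→k (+10), pos 2: k→s (+8), pos 3: e→o (+10) — repeating every 2. It's a Vigenère-style cipher with numeric key [8,10]: position i shifts by key[i mod 2].
Applying it to rival: r+8=z, i+10=s, v+8=d, a+10=k, l+8=t.

zsdkt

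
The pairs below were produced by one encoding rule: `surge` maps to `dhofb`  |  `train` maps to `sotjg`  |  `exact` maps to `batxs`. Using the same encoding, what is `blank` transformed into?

s(18)→d(3) and u(20)→h(7) fit y≡15x+19 (mod 26); the inverse of 15 mod 26 is 7. This is an affine cipher: with a=0,…,z=25, each position x becomes (15x+19) mod 26.
Applying it to blank: b(1)→15·1+19≡8=i; l(11)→15·11+19≡2=c; a(0)→15·0+19≡19=t; n(13)→15·13+19≡6=g; k(10)→15·10+19≡13=n (all mod 26).

ictgn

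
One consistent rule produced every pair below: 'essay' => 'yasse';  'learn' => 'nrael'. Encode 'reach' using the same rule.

It's just the letters in reverse order.
On reach: reverse → hcaer.

hcaer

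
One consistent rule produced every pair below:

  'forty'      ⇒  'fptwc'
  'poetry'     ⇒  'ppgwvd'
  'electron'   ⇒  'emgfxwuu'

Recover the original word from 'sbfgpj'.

saddle

In forty: f→f is +0, o→p is +1, r→t is +2, t→w is +3 — the shift increases by 1 each position. The shift increases by 1 at each position, starting from +0: 0, 1, 2, ….
Reversing it on sbfgpj: s−0=s, b−1=a, f−2=d, g−3=d, p−4=l, j−5=e.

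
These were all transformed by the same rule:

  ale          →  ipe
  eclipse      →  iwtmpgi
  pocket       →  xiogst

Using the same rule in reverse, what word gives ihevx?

The output letters match the input read backwards, each shifted +4: ale reversed is ela. The word is reversed, then every letter is shifted forward by 4.
Decoding ihevx: shift back: i−4=e, h−4=d, e−4=a, v−4=r, x−4=t → edart; then reverse → trade.

trade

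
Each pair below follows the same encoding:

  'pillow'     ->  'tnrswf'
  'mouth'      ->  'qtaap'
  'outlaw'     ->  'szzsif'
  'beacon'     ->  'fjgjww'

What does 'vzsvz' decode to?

rumor

In pillow: p→t is +4, i→n is +5, l→r is +6, l→s is +7 — the shift increases by 1 each position. Each letter shifts forward by (position + 4), i.e. 4, 5, 6, … — the shift grows by one for each successive letter.
Decoding vzsvz: v−4=r, z−5=u, s−6=m, v−7=o, z−8=r.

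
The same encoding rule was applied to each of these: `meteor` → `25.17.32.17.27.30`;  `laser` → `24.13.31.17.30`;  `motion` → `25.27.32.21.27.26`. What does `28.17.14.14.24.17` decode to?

pebble

m is letter #13 and maps to 25: an offset of 12. Each letter is replaced by its alphabet position (a=1..z=26) + 12.
Undoing it on 28.17.14.14.24.17: 28→(28−12)÷1=16=p, 17→(17−12)÷1=5=e, 14→(14−12)÷1=2=b, 14→(14−12)÷1=2=b, 24→(24−12)÷1=12=l, 17→(17−12)÷1=5=e.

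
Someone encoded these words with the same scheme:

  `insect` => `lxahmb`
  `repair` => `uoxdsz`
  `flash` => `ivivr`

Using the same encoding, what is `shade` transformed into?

It's a Vigenère-style cipher with numeric key [3,10,8]: position i shifts by key[i mod 3].
Applying it to shade: s+3=v, h+10=r, a+8=i, d+3=g, e+10=o.

vrigo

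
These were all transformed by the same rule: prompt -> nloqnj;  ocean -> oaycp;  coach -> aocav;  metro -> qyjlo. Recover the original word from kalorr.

p(15)→n(13) and r(17)→l(11) fit y≡25x+2 (mod 26); the inverse of 25 mod 26 is 25. Each letter's alphabet position (a=0..z=25) is mapped through 25·x+2 mod 26 — an affine cipher.
Reversing it on kalorr: k(10)→25·(10−2)≡18=s; a(0)→25·(0−2)≡2=c; l(11)→25·(11−2)≡17=r; o(14)→25·(14−2)≡14=o; r(17)→25·(17−2)≡11=l; r(17)→25·(17−2)≡11=l (all mod 26).

scroll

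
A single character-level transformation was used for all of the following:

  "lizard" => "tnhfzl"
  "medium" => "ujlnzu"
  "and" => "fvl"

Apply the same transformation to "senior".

The shift depends on letter class: consonant l→t is +8, but vowel i→n is +5. Two shifts are in play — +5 for a/e/i/o/u, +8 for every other letter.
For senior: s(cons)+8=a, e(vowel)+5=j, n(cons)+8=v, i(vowel)+5=n, o(vowel)+5=t, r(cons)+8=z.

ajvntz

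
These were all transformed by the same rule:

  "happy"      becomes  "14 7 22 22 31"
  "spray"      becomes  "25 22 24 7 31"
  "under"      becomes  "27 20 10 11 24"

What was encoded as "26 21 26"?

tot

h is letter #8 and maps to 14: an offset of 6. The number is (letter's place in the alphabet, a=1) + 6.
Reversing it on 26 21 26: 26→(26−6)÷1=20=t, 21→(21−6)÷1=15=o, 26→(26−6)÷1=20=t.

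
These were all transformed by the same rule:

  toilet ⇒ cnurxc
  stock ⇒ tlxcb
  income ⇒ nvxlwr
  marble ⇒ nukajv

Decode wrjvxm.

Read the word backwards and shift each letter +9.
Reversing it on wrjvxm: shift back: w−9=n, r−9=i, j−9=a, v−9=m, x−9=o, m−9=d → niamod; then reverse → domain.

domain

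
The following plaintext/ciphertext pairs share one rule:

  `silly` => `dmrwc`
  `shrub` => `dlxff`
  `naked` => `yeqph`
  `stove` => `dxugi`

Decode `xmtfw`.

Shifts by position in silly: pos 0: s→d (+11), pos 1: i→m (+4), pos 2: l→r (+6), pos 3: l→w (+11), pos 4: y→c (+4) — repeating every 3. It's a Vigenère-style cipher with numeric key [11,4,6]: position i shifts by key[i mod 3].
Undoing it on xmtfw: x−11=m, m−4=i, t−6=n, f−11=u, w−4=s.

minus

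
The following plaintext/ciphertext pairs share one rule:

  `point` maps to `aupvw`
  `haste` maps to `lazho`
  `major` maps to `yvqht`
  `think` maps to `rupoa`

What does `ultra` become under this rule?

hyasb

The output letters match the input read backwards, each shifted +7: point reversed is tniop. Read the word backwards and shift each letter +7.
For ultra: reverse → artlu; then shift: a+7=h, r+7=y, t+7=a, l+7=s, u+7=b.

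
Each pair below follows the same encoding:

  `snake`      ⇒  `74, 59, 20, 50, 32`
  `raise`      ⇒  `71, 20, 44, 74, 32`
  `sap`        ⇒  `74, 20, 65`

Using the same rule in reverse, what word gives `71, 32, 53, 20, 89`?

relax

s(#19)→74 and n(#14)→59: differences scale by 3, so n = 3·pos + 17. With a=1..z=26, the number is 3·pos + 17.
Decoding 71, 32, 53, 20, 89: 71→(71−17)÷3=18=r, 32→(32−17)÷3=5=e, 53→(53−17)÷3=12=l, 20→(20−17)÷3=1=a, 89→(89−17)÷3=24=x.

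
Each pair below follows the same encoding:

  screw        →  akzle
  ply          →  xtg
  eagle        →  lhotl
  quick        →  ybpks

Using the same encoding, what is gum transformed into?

obu

The shift depends on letter class: consonant s→a is +8, but vowel e→l is +7. Two shifts are in play — +7 for a/e/i/o/u, +8 for every other letter.
Applying it to gum: g(cons)+8=o, u(vowel)+7=b, m(cons)+8=u.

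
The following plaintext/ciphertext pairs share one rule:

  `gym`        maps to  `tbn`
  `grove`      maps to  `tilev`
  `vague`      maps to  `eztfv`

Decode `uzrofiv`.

This is the alphabet-reversal cipher (Atbash): a becomes z, b becomes y, etc.
Undoing it on uzrofiv: u↔f, z↔a, r↔i, o↔l, f↔u, i↔r, v↔e.

failure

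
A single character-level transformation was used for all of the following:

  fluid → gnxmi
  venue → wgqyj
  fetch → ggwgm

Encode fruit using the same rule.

In fluid: f→g is +1, l→n is +2, u→x is +3, i→m is +4 — the shift increases by 1 each position. Letter i (0-indexed) is shifted by i+1, so successive shifts are 1, 2, 3, ….
Applying it to fruit: f+1=g, r+2=t, u+3=x, i+4=m, t+5=y.

gtxmy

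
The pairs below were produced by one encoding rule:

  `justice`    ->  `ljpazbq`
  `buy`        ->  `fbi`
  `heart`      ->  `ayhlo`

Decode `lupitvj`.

combine

Two steps: reverse the string, then apply a Caesar shift of +7.
Decoding lupitvj: shift back: l−7=e, u−7=n, p−7=i, i−7=b, t−7=m, v−7=o, j−7=c → enibmoc; then reverse → combine.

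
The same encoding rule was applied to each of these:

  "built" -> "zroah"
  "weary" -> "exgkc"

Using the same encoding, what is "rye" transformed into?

The output letters match the input read backwards, each shifted +6: built reversed is tliub. Read the word backwards and shift each letter +6.
Applying it to rye: reverse → eyr; then shift: e+6=k, y+6=e, r+6=x.

kex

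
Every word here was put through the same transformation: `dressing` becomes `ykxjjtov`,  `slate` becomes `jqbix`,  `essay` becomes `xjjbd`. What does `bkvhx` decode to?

d(3)→y(24) and r(17)→k(10) fit y≡25x+1 (mod 26); the inverse of 25 mod 26 is 25. Each letter's alphabet position (a=0..z=25) is mapped through 25·x+1 mod 26 — an affine cipher.
Undoing it on bkvhx: b(1)→25·(1−1)≡0=a; k(10)→25·(10−1)≡17=r; v(21)→25·(21−1)≡6=g; h(7)→25·(7−1)≡20=u; x(23)→25·(23−1)≡4=e (all mod 26).

argue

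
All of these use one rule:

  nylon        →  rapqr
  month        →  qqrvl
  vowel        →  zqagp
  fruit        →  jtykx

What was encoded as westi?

Shifts by position in nylon: pos 0: n→r (+4), pos 1: y→a (+2), pos 2: l→p (+4), pos 3: o→q (+2) — repeating every 2. The shifts repeat in a cycle of length 2: positions 0,1,… shift by +4, +2, then the pattern repeats.
Undoing it on westi: w−4=s, e−2=c, s−4=o, t−2=r, i−4=e.

score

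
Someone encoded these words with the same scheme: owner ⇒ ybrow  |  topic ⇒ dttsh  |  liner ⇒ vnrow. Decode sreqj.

image

Shifts by position in owner: pos 0: o→y (+10), pos 1: w→b (+5), pos 2: n→r (+4), pos 3: e→o (+10), pos 4: r→w (+5) — repeating every 3. It's a Vigenère-style cipher with numeric key [10,5,4]: position i shifts by key[i mod 3].
Reversing it on sreqj: s−10=i, r−5=m, e−4=a, q−10=g, j−5=e.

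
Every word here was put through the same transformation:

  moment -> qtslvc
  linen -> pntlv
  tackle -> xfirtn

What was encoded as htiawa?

doctor

In moment: m→q is +4, o→t is +5, m→s is +6, e→l is +7 — the shift increases by 1 each position. Letter i (0-indexed) is shifted by i+4, so successive shifts are 4, 5, 6, ….
Reversing it on htiawa: h−4=d, t−5=o, i−6=c, a−7=t, w−8=o, a−9=r.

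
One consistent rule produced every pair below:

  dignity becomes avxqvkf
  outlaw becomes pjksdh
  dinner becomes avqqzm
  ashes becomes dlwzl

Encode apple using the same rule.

doosz

d(3)→a(0) and i(8)→v(21) fit y≡25x+3 (mod 26); the inverse of 25 mod 26 is 25. Treating letters as 0–25, the rule is x ↦ 25x + 3 (mod 26).
For apple: a(0)→25·0+3≡3=d; p(15)→25·15+3≡14=o; p(15)→25·15+3≡14=o; l(11)→25·11+3≡18=s; e(4)→25·4+3≡25=z (all mod 26).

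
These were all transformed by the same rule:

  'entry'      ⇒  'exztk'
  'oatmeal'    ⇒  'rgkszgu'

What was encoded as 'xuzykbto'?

The output letters match the input read backwards, each shifted +6: entry reversed is yrtne. Read the word backwards and shift each letter +6.
Decoding xuzykbto: shift back: x−6=r, u−6=o, z−6=t, y−6=s, k−6=e, b−6=v, t−6=n, o−6=i → rotsevni; then reverse → investor.

investor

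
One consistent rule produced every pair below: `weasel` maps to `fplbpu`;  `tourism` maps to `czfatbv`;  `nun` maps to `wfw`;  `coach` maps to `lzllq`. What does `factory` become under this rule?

The shift depends on letter class: consonant w→f is +9, but vowel e→p is +11. The rule splits by letter class: vowels +11, consonants +9.
On factory: f(cons)+9=o, a(vowel)+11=l, c(cons)+9=l, t(cons)+9=c, o(vowel)+11=z, r(cons)+9=a, y(cons)+9=h.

ollczah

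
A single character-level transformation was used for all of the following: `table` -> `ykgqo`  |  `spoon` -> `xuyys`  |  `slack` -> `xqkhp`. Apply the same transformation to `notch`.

syyhm

The shift depends on letter class: consonant t→y is +5, but vowel a→k is +10. The rule splits by letter class: vowels +10, consonants +5.
For notch: n(cons)+5=s, o(vowel)+10=y, t(cons)+5=y, c(cons)+5=h, h(cons)+5=m.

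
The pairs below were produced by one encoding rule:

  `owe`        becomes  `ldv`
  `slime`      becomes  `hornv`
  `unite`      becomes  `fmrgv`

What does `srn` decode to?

Each pair mirrors across the alphabet (o↔l, w↔d, e↔v): positions sum to 25. Letters are reflected about the middle of the alphabet (position → 25−position): Atbash.
Reversing it on srn: s↔h, r↔i, n↔m.

him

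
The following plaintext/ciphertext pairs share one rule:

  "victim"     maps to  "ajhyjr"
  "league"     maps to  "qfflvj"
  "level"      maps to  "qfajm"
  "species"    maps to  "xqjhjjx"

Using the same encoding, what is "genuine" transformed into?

lfszjsj

Shifts by position in victim: pos 0: v→a (+5), pos 1: i→j (+1), pos 2: c→h (+5), pos 3: t→y (+5), pos 4: i→j (+1), pos 5: m→r (+5) — repeating every 3. A repeating key of period 3 is used — shifts +5, +1, +5 over and over.
Applying it to genuine: g+5=l, e+1=f, n+5=s, u+5=z, i+1=j, n+5=s, e+5=j.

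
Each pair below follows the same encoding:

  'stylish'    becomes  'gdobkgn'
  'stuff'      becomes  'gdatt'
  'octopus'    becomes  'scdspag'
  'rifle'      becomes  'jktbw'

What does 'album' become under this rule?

ibfay

s(18)→g(6) and t(19)→d(3) fit y≡23x+8 (mod 26); the inverse of 23 mod 26 is 17. Treating letters as 0–25, the rule is x ↦ 23x + 8 (mod 26).
Applying it to album: a(0)→23·0+8≡8=i; l(11)→23·11+8≡1=b; b(1)→23·1+8≡5=f; u(20)→23·20+8≡0=a; m(12)→23·12+8≡24=y (all mod 26).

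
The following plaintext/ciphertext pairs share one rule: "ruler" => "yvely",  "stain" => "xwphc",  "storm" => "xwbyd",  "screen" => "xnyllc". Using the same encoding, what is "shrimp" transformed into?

r(17)→y(24) and u(20)→v(21) fit y≡25x+15 (mod 26); the inverse of 25 mod 26 is 25. Treating letters as 0–25, the rule is x ↦ 25x + 15 (mod 26).
For shrimp: s(18)→25·18+15≡23=x; h(7)→25·7+15≡8=i; r(17)→25·17+15≡24=y; i(8)→25·8+15≡7=h; m(12)→25·12+15≡3=d; p(15)→25·15+15≡0=a (all mod 26).

xiyhda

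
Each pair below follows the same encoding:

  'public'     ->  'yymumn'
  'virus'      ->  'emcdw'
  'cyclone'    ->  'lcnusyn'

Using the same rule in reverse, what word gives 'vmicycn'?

Shifts by position in public: pos 0: p→y (+9), pos 1: u→y (+4), pos 2: b→m (+11), pos 3: l→u (+9), pos 4: i→m (+4), pos 5: c→n (+11) — repeating every 3. A repeating key of period 3 is used — shifts +9, +4, +11 over and over.
Reversing it on vmicycn: v−9=m, m−4=i, i−11=x, c−9=t, y−4=u, c−11=r, n−9=e.

mixture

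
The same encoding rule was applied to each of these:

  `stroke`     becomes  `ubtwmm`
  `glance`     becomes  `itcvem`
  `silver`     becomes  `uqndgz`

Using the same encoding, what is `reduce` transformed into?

It's a Vigenère-style cipher with numeric key [2,8]: position i shifts by key[i mod 2].
Applying it to reduce: r+2=t, e+8=m, d+2=f, u+8=c, c+2=e, e+8=m.

tmfcem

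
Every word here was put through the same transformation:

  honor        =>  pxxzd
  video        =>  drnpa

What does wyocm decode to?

In honor: h→p is +8, o→x is +9, n→x is +10, o→z is +11 — the shift increases by 1 each position. The shift increases by 1 at each position, starting from +8: 8, 9, 10, ….
Reversing it on wyocm: w−8=o, y−9=p, o−10=e, c−11=r, m−12=a.

opera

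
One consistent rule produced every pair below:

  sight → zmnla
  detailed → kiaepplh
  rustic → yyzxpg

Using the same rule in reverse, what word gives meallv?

father

Shifts by position in sight: pos 0: s→z (+7), pos 1: i→m (+4), pos 2: g→n (+7), pos 3: h→l (+4) — repeating every 2. The shifts repeat in a cycle of length 2: positions 0,1,… shift by +7, +4, then the pattern repeats.
Reversing it on meallv: m−7=f, e−4=a, a−7=t, l−4=h, l−7=e, v−4=r.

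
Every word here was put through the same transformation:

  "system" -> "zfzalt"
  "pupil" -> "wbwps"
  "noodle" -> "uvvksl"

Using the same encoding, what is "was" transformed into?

dhz

This is a Caesar cipher with shift 7.
Applying it to was: w+7=d, a+7=h, s+7=z.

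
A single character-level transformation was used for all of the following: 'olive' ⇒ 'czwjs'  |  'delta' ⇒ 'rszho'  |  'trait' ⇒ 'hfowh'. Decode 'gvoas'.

Compare letters: o→c is +14, l→z is +14, i→w is +14 — a constant shift. Every letter moves 14 places later in the alphabet, wrapping around z→a.
Decoding gvoas: g−14=s, v−14=h, o−14=a, a−14=m, s−14=e.

shame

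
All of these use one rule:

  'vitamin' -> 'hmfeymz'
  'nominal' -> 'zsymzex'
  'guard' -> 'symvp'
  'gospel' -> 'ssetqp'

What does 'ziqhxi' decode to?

needle

A repeating key of period 2 is used — shifts +12, +4 over and over.
Reversing it on ziqhxi: z−12=n, i−4=e, q−12=e, h−4=d, x−12=l, i−4=e.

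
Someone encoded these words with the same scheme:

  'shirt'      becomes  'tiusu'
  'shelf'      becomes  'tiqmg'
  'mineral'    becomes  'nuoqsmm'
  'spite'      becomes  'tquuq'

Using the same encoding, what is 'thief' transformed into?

uiuqg

The shift depends on letter class: consonant s→t is +1, but vowel i→u is +12. Vowels shift forward by 12 and consonants shift forward by 1.
For thief: t(cons)+1=u, h(cons)+1=i, i(vowel)+12=u, e(vowel)+12=q, f(cons)+1=g.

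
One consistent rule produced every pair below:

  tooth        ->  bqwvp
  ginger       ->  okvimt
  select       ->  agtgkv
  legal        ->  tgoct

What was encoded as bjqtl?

A repeating key of period 2 is used — shifts +8, +2 over and over.
Undoing it on bjqtl: b−8=t, j−2=h, q−8=i, t−2=r, l−8=d.

third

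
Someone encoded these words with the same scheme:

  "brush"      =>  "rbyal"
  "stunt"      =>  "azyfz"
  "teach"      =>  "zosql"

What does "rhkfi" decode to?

b(1)→r(17) and r(17)→b(1) fit y≡25x+18 (mod 26); the inverse of 25 mod 26 is 25. This is an affine cipher: with a=0,…,z=25, each position x becomes (25x+18) mod 26.
Reversing it on rhkfi: r(17)→25·(17−18)≡1=b; h(7)→25·(7−18)≡11=l; k(10)→25·(10−18)≡8=i; f(5)→25·(5−18)≡13=n; i(8)→25·(8−18)≡10=k (all mod 26).

blink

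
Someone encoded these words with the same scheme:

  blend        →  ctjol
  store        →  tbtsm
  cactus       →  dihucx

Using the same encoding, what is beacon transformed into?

Shifts by position in blend: pos 0: b→c (+1), pos 1: l→t (+8), pos 2: e→j (+5), pos 3: n→o (+1), pos 4: d→l (+8) — repeating every 3. It's a Vigenère-style cipher with numeric key [1,8,5]: position i shifts by key[i mod 3].
Applying it to beacon: b+1=c, e+8=m, a+5=f, c+1=d, o+8=w, n+5=s.

cmfdws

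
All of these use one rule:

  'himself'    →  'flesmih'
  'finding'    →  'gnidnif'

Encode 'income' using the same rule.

The output letters match the input read backwards: himself reversed is flesmih. The word is simply reversed.
For income: reverse → emocni.

emocni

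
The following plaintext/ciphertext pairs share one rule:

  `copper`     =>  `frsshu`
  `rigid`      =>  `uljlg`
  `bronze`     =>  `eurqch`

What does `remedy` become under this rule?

Each letter is shifted forward by 3 in the alphabet (a Caesar shift of +3).
Applying it to remedy: r+3=u, e+3=h, m+3=p, e+3=h, d+3=g, y+3=b.

uhphgb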